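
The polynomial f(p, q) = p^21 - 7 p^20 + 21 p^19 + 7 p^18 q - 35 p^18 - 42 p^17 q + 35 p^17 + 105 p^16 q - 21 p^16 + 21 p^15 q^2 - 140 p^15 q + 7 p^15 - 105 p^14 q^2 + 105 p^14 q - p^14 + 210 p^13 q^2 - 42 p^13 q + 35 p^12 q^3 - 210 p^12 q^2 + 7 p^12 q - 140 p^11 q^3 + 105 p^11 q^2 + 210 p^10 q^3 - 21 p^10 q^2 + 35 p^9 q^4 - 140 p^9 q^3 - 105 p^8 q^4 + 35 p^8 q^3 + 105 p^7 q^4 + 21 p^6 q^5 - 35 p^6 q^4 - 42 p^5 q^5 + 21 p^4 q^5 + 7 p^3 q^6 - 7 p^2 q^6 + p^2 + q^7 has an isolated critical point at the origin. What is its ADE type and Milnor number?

The Hessian of f at 0 has rank 1. Corank 1: A-series; mu = 6 gives A_6.

Type A_{6}, Milnor number mu = 6.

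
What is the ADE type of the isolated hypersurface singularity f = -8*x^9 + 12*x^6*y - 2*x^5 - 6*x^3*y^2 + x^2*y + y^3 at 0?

D_{4}

The Hessian of f at 0 is [[0, 0], [0, 0]] with rank 0, so corank 2. A Groebner basis of the Jacobian ideal J(f) in C{x,y} is {y^3, x^2 + 3*y^2, x*y}; counting standard monomials gives mu = 4. Corank 2; j^3 = y*(x^2 + y^2) splits into three distinct lines over C (the quadratic factor has nonzero discriminant), so D_4.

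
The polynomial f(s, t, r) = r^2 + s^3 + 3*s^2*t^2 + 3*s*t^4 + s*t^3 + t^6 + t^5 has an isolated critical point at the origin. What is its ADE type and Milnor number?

Type E_7, Milnor number mu = 7.

The Hessian of f at 0 has rank 1. Corank 2; j^3 = s^3 is a perfect cube, so E-series; the 4-jet and mu = 7 give E_7.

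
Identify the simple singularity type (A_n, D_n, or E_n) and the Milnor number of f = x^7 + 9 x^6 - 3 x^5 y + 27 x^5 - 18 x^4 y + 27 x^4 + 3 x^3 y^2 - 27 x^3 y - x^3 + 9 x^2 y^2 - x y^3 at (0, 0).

Type E_7, Milnor number mu = 7.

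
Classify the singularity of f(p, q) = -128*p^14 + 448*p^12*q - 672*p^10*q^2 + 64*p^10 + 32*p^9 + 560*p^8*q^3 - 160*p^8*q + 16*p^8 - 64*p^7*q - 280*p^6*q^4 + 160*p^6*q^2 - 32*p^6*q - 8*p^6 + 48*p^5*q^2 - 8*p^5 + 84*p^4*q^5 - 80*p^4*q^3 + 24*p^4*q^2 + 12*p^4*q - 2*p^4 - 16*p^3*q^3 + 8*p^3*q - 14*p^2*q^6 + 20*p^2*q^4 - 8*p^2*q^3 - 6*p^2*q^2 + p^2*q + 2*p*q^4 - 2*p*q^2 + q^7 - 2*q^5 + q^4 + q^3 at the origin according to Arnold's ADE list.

D5

The Hessian of f at 0 has rank 0. Corank 2; j^3 = q*(p - q)^2 has shape L^2 M (L != M), so D-series; mu = 5 gives D_5.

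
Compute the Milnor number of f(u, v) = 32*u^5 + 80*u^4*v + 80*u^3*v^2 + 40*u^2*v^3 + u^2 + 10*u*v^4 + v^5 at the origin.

The Hessian of f at 0 is [[2, 0], [0, 0]] with rank 1, so corank 1. A Groebner basis of the Jacobian ideal J(f) in C{u,v} is {v^4, u}; counting standard monomials gives mu = 4. Corank 1: A-series; mu = 4 gives A_4.

4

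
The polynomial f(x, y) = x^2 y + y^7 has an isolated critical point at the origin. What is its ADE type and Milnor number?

The Hessian of f at 0 is [[0, 0], [0, 0]] with rank 0, so corank 2. A Groebner basis of the Jacobian ideal J(f) in C{x,y} is {x^2/7 + y^6, x^3, x*y}; counting standard monomials gives mu = 8. Corank 2; j^3 = x^2*y has shape L^2 M (L != M), so D-series; mu = 8 gives D_8.

Type D_{8}, Milnor number mu = 8.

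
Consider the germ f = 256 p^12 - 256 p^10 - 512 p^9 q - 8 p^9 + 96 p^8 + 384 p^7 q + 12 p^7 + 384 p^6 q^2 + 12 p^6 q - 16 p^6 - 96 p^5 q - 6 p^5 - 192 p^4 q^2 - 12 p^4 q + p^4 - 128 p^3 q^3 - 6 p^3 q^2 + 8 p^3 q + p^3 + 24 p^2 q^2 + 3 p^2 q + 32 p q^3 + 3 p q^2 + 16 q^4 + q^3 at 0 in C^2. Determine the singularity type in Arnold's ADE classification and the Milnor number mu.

Type E6, Milnor number mu = 6.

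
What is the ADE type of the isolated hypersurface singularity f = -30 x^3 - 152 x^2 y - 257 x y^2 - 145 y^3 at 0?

The Hessian of f at 0 is [[0, 0], [0, 0]] with rank 0, so corank 2. A Groebner basis of the Jacobian ideal J(f) in C{x,y} is {y^3, x^2 - 71*y^2/26, x*y + 43*y^2/26}; counting standard monomials gives mu = 4. Corank 2; j^3 = -(3*x + 5*y)*(10*x^2 + 34*x*y + 29*y^2) splits into three distinct lines over C (the quadratic factor has nonzero discriminant), so D_4.

D_{4}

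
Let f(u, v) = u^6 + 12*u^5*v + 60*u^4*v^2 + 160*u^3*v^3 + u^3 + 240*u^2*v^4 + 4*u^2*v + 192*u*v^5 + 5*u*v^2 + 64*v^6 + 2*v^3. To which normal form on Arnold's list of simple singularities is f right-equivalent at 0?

D_{7}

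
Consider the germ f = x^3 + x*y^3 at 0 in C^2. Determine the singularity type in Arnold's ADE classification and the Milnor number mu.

Type E7, Milnor number mu = 7.

The Hessian of f at 0 has rank 0. Corank 2; j^3 = x^3 is a perfect cube, so E-series; the 4-jet and mu = 7 give E_7.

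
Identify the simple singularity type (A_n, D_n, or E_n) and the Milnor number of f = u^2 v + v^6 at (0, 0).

Type D7, Milnor number mu = 7.

The Hessian of f at 0 has rank 0. Corank 2; j^3 = u^2*v has shape L^2 M (L != M), so D-series; mu = 7 gives D_7.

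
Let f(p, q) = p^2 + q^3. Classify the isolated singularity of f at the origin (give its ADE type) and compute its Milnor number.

Type A2, Milnor number mu = 2.

The Hessian of f at 0 has rank 1. Corank 1: A-series; mu = 2 gives A_2.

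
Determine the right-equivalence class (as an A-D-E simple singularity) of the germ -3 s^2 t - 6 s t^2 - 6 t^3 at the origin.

The Hessian of f at 0 is [[0, 0], [0, 0]] with rank 0, so corank 2. A Groebner basis of the Jacobian ideal J(f) in C{s,t} is {t^3, s^2 + 2*t^2, s*t + t^2}; counting standard monomials gives mu = 4. Corank 2; j^3 = -3*t*(s^2 + 2*s*t + 2*t^2) splits into three distinct lines over C (the quadratic factor has nonzero discriminant), so D_4.

D4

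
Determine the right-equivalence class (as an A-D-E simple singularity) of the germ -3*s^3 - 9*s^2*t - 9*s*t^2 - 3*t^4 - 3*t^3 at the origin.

E_{6}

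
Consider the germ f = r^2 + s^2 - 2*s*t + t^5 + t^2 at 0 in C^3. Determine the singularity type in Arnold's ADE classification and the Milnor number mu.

The Hessian of f at 0 is [[2, -2, 0], [-2, 2, 0], [0, 0, 2]] with rank 2, so corank 1. A Groebner basis of the Jacobian ideal J(f) in C{s,t,r} is {t^4, s - t, r}; counting standard monomials gives mu = 4. Corank 1: A-series; mu = 4 gives A_4.

Type A_{4}, Milnor number mu = 4.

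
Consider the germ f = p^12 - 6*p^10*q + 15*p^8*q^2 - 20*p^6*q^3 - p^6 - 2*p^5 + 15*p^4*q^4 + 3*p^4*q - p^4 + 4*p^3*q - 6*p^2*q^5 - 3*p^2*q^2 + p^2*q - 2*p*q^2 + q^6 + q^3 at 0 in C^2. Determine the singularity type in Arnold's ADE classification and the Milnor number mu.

The Hessian of f at 0 is [[0, 0], [0, 0]] with rank 0, so corank 2. A Groebner basis of the Jacobian ideal J(f) in C{p,q} is {p^2/3 - 4*p*q/3 + q^4 - 2*q^3/3 + q^2, p^3 + p^2/5 + p*q + 2*q^3/5 - 6*q^2/5, p^2*q + p*q - q^2, -p^2/15 + p*q^2 + 2*p*q/3 - 7*q^3/15 - 3*q^2/5}; counting standard monomials gives mu = 7. Corank 2; j^3 = q*(p - q)^2 has shape L^2 M (L != M), so D-series; mu = 7 gives D_7.

Type D7, Milnor number mu = 7.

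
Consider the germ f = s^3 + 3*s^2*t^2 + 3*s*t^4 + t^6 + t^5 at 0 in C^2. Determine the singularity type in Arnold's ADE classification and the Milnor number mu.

The Hessian of f at 0 has rank 0. Corank 2; j^3 = s^3 is a perfect cube, so E-series; the 5-jet and mu = 8 give E_8.

Type E_{8}, Milnor number mu = 8.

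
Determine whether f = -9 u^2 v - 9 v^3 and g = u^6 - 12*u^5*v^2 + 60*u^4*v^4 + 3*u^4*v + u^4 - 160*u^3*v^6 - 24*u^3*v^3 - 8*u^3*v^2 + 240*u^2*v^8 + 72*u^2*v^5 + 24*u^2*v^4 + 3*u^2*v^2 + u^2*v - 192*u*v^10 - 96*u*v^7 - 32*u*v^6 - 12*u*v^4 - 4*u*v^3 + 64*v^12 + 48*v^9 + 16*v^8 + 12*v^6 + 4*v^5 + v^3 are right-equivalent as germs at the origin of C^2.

The Hessian of f at 0 has rank 0. Corank 2; j^3 = -9*v*(u^2 + v^2) splits into three distinct lines over C (the quadratic factor has nonzero discriminant), so D_4. The Hessian of g at 0 has rank 0. Corank 2; j^3 = v*(u^2 + v^2) splits into three distinct lines over C (the quadratic factor has nonzero discriminant), so D_4. Both have type D_4, hence right-equivalent.

Yes.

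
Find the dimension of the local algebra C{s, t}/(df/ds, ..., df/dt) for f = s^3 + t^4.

6

The Hessian of f at 0 is [[0, 0], [0, 0]] with rank 0, so corank 2. A Groebner basis of the Jacobian ideal J(f) in C{s,t} is {t^3, s^2}; counting standard monomials gives mu = 6. Corank 2; j^3 = s^3 is a perfect cube, so E-series; the 4-jet and mu = 6 give E_6.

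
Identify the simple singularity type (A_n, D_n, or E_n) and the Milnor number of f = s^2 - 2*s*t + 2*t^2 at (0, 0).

Type A_1, Milnor number mu = 1.

The Hessian of f at 0 has rank 2. Corank 0: nondegenerate Morse point, so A_1.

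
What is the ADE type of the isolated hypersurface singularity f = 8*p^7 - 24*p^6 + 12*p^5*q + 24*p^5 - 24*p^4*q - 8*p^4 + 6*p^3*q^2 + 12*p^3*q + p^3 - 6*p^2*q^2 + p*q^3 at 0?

The Hessian of f at 0 has rank 0. Corank 2; j^3 = p^3 is a perfect cube, so E-series; the 4-jet and mu = 7 give E_7.

E7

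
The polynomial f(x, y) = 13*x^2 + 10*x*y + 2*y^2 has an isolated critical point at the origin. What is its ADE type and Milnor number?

The Hessian of f at 0 is [[26, 10], [10, 4]] with rank 2, so corank 0. A Groebner basis of the Jacobian ideal J(f) in C{x,y} is {x, y}; counting standard monomials gives mu = 1. Corank 0: nondegenerate Morse point, so A_1.

Type A_{1}, Milnor number mu = 1.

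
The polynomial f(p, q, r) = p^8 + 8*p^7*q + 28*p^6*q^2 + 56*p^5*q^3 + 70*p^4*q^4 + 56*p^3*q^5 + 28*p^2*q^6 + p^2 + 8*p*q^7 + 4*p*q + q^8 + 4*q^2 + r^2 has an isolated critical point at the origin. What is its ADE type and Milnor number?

The Hessian of f at 0 has rank 2. Corank 1: A-series; mu = 7 gives A_7.

Type A_7, Milnor number mu = 7.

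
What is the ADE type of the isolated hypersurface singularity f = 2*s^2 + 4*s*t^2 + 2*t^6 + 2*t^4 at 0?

The Hessian of f at 0 is [[4, 0], [0, 0]] with rank 1, so corank 1. A Groebner basis of the Jacobian ideal J(f) in C{s,t} is {s^3, s^2*t, s + t^2}; counting standard monomials gives mu = 5. Corank 1: A-series; mu = 5 gives A_5.

A_{5}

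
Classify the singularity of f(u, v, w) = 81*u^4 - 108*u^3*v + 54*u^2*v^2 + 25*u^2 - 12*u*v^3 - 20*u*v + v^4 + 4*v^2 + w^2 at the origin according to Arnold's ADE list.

A_{3}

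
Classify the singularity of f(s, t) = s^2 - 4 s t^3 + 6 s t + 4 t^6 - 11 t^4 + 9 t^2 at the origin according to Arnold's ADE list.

The Hessian of f at 0 is [[2, 6], [6, 18]] with rank 1, so corank 1. A Groebner basis of the Jacobian ideal J(f) in C{s,t} is {t^3, s + 3*t}; counting standard monomials gives mu = 3. Corank 1: A-series; mu = 3 gives A_3.

A3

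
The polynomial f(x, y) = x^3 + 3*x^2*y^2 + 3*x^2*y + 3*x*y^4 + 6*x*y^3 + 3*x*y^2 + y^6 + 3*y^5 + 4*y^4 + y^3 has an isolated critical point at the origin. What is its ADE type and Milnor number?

Type E6, Milnor number mu = 6.

The Hessian of f at 0 has rank 0. Corank 2; j^3 = (x + y)^3 is a perfect cube, so E-series; the 4-jet and mu = 6 give E_6.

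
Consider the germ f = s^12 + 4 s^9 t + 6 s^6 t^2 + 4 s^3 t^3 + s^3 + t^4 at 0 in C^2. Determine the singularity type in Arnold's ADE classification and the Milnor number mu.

Type E_{6}, Milnor number mu = 6.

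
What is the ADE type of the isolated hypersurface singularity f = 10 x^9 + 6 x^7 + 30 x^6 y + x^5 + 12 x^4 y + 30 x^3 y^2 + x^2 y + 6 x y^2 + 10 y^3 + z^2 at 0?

D4

The Hessian of f at 0 is [[0, 0, 0], [0, 0, 0], [0, 0, 2]] with rank 1, so corank 2. A Groebner basis of the Jacobian ideal J(f) in C{x,y,z} is {y^3, x^2 - 6*y^2, x*y + 3*y^2, z}; counting standard monomials gives mu = 4. Corank 2; j^3 = y*(x^2 + 6*x*y + 10*y^2) splits into three distinct lines over C (the quadratic factor has nonzero discriminant), so D_4.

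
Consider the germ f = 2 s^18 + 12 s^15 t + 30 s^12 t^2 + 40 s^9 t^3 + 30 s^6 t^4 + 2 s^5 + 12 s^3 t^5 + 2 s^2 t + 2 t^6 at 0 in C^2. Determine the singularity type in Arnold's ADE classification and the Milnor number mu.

Type D7, Milnor number mu = 7.

The Hessian of f at 0 has rank 0. Corank 2; j^3 = 2*s^2*t has shape L^2 M (L != M), so D-series; mu = 7 gives D_7.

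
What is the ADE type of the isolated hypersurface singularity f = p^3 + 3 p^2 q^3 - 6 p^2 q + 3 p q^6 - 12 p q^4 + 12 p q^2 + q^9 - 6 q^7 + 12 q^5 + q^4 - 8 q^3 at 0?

E_{6}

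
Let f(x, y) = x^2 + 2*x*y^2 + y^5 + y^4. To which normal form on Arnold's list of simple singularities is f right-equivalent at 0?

The Hessian of f at 0 has rank 1. Corank 1: A-series; mu = 4 gives A_4.

A_{4}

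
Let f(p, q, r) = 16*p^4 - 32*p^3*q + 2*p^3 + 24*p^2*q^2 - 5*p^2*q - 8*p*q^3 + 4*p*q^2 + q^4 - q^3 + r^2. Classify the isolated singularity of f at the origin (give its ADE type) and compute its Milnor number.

Type D_5, Milnor number mu = 5.

The Hessian of f at 0 has rank 1. Corank 2; j^3 = (p - q)^2*(2*p - q) has shape L^2 M (L != M), so D-series; mu = 5 gives D_5.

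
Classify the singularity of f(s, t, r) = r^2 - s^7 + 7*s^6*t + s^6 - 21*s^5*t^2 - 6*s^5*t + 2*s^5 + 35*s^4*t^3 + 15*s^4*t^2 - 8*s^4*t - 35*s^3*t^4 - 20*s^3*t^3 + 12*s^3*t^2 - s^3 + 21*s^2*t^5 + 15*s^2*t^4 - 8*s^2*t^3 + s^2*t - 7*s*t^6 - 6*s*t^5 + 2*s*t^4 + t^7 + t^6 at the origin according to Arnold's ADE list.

D_7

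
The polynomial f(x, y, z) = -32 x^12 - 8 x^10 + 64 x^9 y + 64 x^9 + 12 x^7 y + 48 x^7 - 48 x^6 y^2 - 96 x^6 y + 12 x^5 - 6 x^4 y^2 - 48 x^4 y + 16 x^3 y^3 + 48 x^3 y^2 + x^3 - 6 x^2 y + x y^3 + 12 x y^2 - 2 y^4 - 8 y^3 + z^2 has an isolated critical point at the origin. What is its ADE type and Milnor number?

Type E_{7}, Milnor number mu = 7.

The Hessian of f at 0 is [[0, 0, 0], [0, 0, 0], [0, 0, 2]] with rank 1, so corank 2. A Groebner basis of the Jacobian ideal J(f) in C{x,y,z} is {x^3 - 6*x^2*y - 48*x^2 + 192*x*y - 192*y^2, 6*x^2 + x*y^2 - 24*x*y + 24*y^2, 3*x^2 - 12*x*y + y^3 + 12*y^2, z}; counting standard monomials gives mu = 7. Corank 2; j^3 = (x - 2*y)^3 is a perfect cube, so E-series; the 4-jet and mu = 7 give E_7.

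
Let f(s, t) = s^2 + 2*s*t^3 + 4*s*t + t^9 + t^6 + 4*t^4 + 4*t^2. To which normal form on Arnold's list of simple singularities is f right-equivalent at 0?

A_{8}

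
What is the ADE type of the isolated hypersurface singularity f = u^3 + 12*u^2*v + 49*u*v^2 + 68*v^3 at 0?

D_4

The Hessian of f at 0 has rank 0. Corank 2; j^3 = (u + 4*v)*(u^2 + 8*u*v + 17*v^2) splits into three distinct lines over C (the quadratic factor has nonzero discriminant), so D_4.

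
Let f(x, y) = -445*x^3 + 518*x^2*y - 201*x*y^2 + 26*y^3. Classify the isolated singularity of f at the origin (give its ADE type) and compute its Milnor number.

The Hessian of f at 0 has rank 0. Corank 2; j^3 = -(5*x - 2*y)*(89*x^2 - 68*x*y + 13*y^2) splits into three distinct lines over C (the quadratic factor has nonzero discriminant), so D_4.

Type D4, Milnor number mu = 4.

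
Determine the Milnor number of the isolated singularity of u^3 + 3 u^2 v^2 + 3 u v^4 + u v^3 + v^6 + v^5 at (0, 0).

7

The Hessian of f at 0 is [[0, 0], [0, 0]] with rank 0, so corank 2. A Groebner basis of the Jacobian ideal J(f) in C{u,v} is {-u^2 + v^4 - v^3/3, u^3, u^2*v + u^2/3 + v^3/9, u^2 + u*v^2 + v^3/3}; counting standard monomials gives mu = 7. Corank 2; j^3 = u^3 is a perfect cube, so E-series; the 4-jet and mu = 7 give E_7.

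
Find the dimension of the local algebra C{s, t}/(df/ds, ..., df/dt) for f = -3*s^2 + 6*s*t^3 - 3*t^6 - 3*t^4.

3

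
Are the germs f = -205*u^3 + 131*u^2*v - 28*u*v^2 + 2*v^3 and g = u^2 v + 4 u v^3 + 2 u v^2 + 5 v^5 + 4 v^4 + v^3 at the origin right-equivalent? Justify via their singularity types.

The Hessian of f at 0 has rank 0. Corank 2; j^3 = -(5*u - v)*(41*u^2 - 18*u*v + 2*v^2) splits into three distinct lines over C (the quadratic factor has nonzero discriminant), so D_4. The Hessian of g at 0 has rank 0. Corank 2; j^3 = v*(u + v)^2 has shape L^2 M (L != M), so D-series; mu = 6 gives D_6. f is D_4 but g is D_6, hence not right-equivalent.

No.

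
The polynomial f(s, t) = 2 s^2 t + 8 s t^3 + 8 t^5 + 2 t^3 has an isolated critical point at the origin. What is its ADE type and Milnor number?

The Hessian of f at 0 has rank 0. Corank 2; j^3 = 2*t*(s^2 + t^2) splits into three distinct lines over C (the quadratic factor has nonzero discriminant), so D_4.

Type D4, Milnor number mu = 4.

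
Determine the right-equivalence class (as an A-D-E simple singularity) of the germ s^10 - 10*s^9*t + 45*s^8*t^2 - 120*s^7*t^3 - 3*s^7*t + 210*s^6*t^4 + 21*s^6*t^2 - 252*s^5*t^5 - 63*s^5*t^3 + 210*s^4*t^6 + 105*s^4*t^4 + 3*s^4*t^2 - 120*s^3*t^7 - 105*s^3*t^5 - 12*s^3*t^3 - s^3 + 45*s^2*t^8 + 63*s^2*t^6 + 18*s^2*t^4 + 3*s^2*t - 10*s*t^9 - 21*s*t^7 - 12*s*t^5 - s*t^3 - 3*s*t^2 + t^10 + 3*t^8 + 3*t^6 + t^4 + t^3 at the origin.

The Hessian of f at 0 has rank 0. Corank 2; j^3 = -(s - t)^3 is a perfect cube, so E-series; the 4-jet and mu = 7 give E_7.

E_7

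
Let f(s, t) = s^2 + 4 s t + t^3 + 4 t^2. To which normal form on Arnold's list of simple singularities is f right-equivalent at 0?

The Hessian of f at 0 has rank 1. Corank 1: A-series; mu = 2 gives A_2.

A2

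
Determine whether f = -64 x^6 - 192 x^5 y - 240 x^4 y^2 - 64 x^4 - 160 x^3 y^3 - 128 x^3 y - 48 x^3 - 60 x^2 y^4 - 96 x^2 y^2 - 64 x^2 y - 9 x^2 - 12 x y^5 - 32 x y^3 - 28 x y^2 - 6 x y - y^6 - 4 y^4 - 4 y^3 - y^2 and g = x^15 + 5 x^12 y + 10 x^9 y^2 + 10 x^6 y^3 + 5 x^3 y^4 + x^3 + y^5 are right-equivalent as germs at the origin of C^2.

No.

The Hessian of f at 0 has rank 1. Corank 1: A-series; mu = 5 gives A_5. The Hessian of g at 0 has rank 0. Corank 2; j^3 = x^3 is a perfect cube, so E-series; the 5-jet and mu = 8 give E_8. f is A_5 but g is E_8, hence not right-equivalent.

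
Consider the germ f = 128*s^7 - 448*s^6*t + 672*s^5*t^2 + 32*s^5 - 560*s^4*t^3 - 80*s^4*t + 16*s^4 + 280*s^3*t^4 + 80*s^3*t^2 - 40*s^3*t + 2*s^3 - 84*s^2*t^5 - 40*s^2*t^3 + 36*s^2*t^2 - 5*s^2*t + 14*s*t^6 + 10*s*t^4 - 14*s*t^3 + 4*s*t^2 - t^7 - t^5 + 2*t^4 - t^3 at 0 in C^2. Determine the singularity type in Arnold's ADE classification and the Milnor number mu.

The Hessian of f at 0 has rank 0. Corank 2; j^3 = (s - t)^2*(2*s - t) has shape L^2 M (L != M), so D-series; mu = 8 gives D_8.

Type D8, Milnor number mu = 8.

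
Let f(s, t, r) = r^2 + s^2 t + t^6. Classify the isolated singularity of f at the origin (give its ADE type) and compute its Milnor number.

Type D_7, Milnor number mu = 7.

The Hessian of f at 0 is [[0, 0, 0], [0, 0, 0], [0, 0, 2]] with rank 1, so corank 2. A Groebner basis of the Jacobian ideal J(f) in C{s,t,r} is {s^2/6 + t^5, s^3, s*t, r}; counting standard monomials gives mu = 7. Corank 2; j^3 = s^2*t has shape L^2 M (L != M), so D-series; mu = 7 gives D_7.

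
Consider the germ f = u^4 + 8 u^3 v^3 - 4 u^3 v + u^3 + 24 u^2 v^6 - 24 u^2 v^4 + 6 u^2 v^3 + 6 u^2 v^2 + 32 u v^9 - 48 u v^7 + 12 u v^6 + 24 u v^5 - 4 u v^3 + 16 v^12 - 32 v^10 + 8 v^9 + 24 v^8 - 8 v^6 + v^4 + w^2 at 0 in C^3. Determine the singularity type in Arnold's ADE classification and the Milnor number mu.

Type E6, Milnor number mu = 6.

The Hessian of f at 0 has rank 1. Corank 2; j^3 = u^3 is a perfect cube, so E-series; the 4-jet and mu = 6 give E_6.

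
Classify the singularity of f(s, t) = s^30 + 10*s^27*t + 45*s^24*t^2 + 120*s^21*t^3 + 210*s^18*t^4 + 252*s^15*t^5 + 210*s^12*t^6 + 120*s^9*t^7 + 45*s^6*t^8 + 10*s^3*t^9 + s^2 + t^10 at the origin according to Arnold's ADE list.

A_{9}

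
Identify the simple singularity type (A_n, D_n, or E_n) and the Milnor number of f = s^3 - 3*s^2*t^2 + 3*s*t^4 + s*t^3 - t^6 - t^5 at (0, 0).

Type E_{7}, Milnor number mu = 7.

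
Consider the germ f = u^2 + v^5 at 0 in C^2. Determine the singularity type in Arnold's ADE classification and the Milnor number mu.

The Hessian of f at 0 is [[2, 0], [0, 0]] with rank 1, so corank 1. A Groebner basis of the Jacobian ideal J(f) in C{u,v} is {v^4, u}; counting standard monomials gives mu = 4. Corank 1: A-series; mu = 4 gives A_4.

Type A4, Milnor number mu = 4.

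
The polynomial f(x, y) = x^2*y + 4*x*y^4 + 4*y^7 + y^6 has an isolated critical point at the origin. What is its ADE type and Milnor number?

The Hessian of f at 0 is [[0, 0], [0, 0]] with rank 0, so corank 2. A Groebner basis of the Jacobian ideal J(f) in C{x,y} is {x*y/2 + y^4, x^3, x^2*y, -x^2/3 + x*y^2}; counting standard monomials gives mu = 7. Corank 2; j^3 = x^2*y has shape L^2 M (L != M), so D-series; mu = 7 gives D_7.

Type D7, Milnor number mu = 7.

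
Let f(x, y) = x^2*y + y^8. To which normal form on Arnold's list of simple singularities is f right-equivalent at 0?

D_{9}

The Hessian of f at 0 is [[0, 0], [0, 0]] with rank 0, so corank 2. A Groebner basis of the Jacobian ideal J(f) in C{x,y} is {x^2/8 + y^7, x^3, x*y}; counting standard monomials gives mu = 9. Corank 2; j^3 = x^2*y has shape L^2 M (L != M), so D-series; mu = 9 gives D_9.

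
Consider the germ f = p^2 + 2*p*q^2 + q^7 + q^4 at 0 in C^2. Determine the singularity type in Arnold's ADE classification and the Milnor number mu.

The Hessian of f at 0 has rank 1. Corank 1: A-series; mu = 6 gives A_6.

Type A_6, Milnor number mu = 6.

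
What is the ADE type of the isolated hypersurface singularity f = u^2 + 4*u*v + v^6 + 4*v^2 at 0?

The Hessian of f at 0 has rank 1. Corank 1: A-series; mu = 5 gives A_5.

A_5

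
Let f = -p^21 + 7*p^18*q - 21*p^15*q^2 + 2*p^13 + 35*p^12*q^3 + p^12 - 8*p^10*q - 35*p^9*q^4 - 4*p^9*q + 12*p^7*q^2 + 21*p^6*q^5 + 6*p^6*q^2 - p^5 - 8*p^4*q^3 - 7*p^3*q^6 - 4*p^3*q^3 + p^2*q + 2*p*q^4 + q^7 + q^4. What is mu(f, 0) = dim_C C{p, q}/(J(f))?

The Hessian of f at 0 has rank 0. Corank 2; j^3 = p^2*q has shape L^2 M (L != M), so D-series; mu = 5 gives D_5.

5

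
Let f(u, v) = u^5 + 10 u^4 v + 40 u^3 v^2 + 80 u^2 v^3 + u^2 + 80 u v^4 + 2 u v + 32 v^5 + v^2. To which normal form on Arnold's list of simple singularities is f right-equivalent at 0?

A_{4}

The Hessian of f at 0 has rank 1. Corank 1: A-series; mu = 4 gives A_4.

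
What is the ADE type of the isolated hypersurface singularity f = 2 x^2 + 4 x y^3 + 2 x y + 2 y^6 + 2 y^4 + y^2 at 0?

A1

The Hessian of f at 0 has rank 2. Corank 0: nondegenerate Morse point, so A_1.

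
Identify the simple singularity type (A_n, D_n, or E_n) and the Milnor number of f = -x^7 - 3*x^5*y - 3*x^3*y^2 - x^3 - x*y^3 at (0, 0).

Type E_7, Milnor number mu = 7.

The Hessian of f at 0 has rank 0. Corank 2; j^3 = -x^3 is a perfect cube, so E-series; the 4-jet and mu = 7 give E_7.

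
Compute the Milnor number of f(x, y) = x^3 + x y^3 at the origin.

7

The Hessian of f at 0 is [[0, 0], [0, 0]] with rank 0, so corank 2. A Groebner basis of the Jacobian ideal J(f) in C{x,y} is {x^3, x*y^2, 3*x^2 + y^3}; counting standard monomials gives mu = 7. Corank 2; j^3 = x^3 is a perfect cube, so E-series; the 4-jet and mu = 7 give E_7.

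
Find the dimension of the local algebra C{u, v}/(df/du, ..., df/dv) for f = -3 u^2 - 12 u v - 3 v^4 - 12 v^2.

The Hessian of f at 0 has rank 1. Corank 1: A-series; mu = 3 gives A_3.

3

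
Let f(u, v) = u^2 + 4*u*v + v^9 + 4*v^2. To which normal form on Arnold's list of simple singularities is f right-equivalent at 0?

The Hessian of f at 0 is [[2, 4], [4, 8]] with rank 1, so corank 1. A Groebner basis of the Jacobian ideal J(f) in C{u,v} is {v^8, u + 2*v}; counting standard monomials gives mu = 8. Corank 1: A-series; mu = 8 gives A_8.

A_8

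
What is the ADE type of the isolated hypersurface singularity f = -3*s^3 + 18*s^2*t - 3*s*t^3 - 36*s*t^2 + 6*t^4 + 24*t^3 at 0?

E_7

The Hessian of f at 0 has rank 0. Corank 2; j^3 = -3*(s - 2*t)^3 is a perfect cube, so E-series; the 4-jet and mu = 7 give E_7.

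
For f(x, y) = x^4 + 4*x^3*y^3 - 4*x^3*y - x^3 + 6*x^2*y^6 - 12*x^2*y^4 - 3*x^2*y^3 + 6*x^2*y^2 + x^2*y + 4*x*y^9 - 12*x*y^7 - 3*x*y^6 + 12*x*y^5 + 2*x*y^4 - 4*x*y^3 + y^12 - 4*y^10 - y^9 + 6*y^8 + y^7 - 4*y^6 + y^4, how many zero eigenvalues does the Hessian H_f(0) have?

The Hessian at 0 is [[0, 0], [0, 0]] of rank 0; hence corank 2.

2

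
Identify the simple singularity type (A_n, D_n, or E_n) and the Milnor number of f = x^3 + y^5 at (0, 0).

The Hessian of f at 0 is [[0, 0], [0, 0]] with rank 0, so corank 2. A Groebner basis of the Jacobian ideal J(f) in C{x,y} is {y^4, x^2}; counting standard monomials gives mu = 8. Corank 2; j^3 = x^3 is a perfect cube, so E-series; the 5-jet and mu = 8 give E_8.

Type E_8, Milnor number mu = 8.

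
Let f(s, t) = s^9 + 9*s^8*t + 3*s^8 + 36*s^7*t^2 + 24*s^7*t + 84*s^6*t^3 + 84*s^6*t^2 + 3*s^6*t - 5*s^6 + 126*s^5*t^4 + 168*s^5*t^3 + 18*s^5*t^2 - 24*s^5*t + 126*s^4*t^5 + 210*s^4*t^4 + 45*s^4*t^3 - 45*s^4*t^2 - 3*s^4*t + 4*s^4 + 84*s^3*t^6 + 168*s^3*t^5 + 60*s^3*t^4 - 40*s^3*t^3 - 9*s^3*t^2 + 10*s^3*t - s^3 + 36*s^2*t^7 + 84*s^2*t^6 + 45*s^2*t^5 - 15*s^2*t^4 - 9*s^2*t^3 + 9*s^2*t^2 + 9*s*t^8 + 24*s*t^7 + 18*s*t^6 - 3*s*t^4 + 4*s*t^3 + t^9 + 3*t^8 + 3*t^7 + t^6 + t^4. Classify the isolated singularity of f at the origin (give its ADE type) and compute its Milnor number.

Type E6, Milnor number mu = 6.

The Hessian of f at 0 is [[0, 0], [0, 0]] with rank 0, so corank 2. A Groebner basis of the Jacobian ideal J(f) in C{s,t} is {s^3, s^2*t, -s^2/2 + s*t^2, 3*s^2/2 + t^3}; counting standard monomials gives mu = 6. Corank 2; j^3 = -s^3 is a perfect cube, so E-series; the 4-jet and mu = 6 give E_6.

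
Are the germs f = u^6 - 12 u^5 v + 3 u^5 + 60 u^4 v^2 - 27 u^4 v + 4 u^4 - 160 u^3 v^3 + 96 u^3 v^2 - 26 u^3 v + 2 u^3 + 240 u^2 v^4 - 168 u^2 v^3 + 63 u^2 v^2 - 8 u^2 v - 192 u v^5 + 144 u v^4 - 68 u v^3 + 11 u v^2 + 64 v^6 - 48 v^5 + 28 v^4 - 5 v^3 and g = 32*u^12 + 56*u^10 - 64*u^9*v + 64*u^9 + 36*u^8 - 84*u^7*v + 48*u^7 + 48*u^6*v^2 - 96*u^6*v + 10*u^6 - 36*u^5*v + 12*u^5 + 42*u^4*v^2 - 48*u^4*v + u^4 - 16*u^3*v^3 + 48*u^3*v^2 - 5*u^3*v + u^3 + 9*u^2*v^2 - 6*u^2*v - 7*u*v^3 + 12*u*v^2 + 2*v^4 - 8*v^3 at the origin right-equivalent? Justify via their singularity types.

No.

The Hessian of f at 0 has rank 0. Corank 2; j^3 = (u - v)*(2*u^2 - 6*u*v + 5*v^2) splits into three distinct lines over C (the quadratic factor has nonzero discriminant), so D_4. The Hessian of g at 0 has rank 0. Corank 2; j^3 = (u - 2*v)^3 is a perfect cube, so E-series; the 4-jet and mu = 7 give E_7. f is D_4 but g is E_7, hence not right-equivalent.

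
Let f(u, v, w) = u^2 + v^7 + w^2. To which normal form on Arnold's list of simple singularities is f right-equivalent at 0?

The Hessian of f at 0 is [[2, 0, 0], [0, 0, 0], [0, 0, 2]] with rank 2, so corank 1. A Groebner basis of the Jacobian ideal J(f) in C{u,v,w} is {v^6, u, w}; counting standard monomials gives mu = 6. Corank 1: A-series; mu = 6 gives A_6.

A6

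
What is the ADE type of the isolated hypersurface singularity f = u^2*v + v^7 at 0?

D_8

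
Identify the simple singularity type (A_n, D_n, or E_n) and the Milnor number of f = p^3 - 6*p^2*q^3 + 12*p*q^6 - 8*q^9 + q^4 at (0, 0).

Type E_{6}, Milnor number mu = 6.

The Hessian of f at 0 is [[0, 0], [0, 0]] with rank 0, so corank 2. A Groebner basis of the Jacobian ideal J(f) in C{p,q} is {q^3, p^2}; counting standard monomials gives mu = 6. Corank 2; j^3 = p^3 is a perfect cube, so E-series; the 4-jet and mu = 6 give E_6.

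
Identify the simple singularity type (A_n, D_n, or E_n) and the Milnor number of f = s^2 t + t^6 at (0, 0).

Type D_7, Milnor number mu = 7.

The Hessian of f at 0 is [[0, 0], [0, 0]] with rank 0, so corank 2. A Groebner basis of the Jacobian ideal J(f) in C{s,t} is {s^2/6 + t^5, s^3, s*t}; counting standard monomials gives mu = 7. Corank 2; j^3 = s^2*t has shape L^2 M (L != M), so D-series; mu = 7 gives D_7.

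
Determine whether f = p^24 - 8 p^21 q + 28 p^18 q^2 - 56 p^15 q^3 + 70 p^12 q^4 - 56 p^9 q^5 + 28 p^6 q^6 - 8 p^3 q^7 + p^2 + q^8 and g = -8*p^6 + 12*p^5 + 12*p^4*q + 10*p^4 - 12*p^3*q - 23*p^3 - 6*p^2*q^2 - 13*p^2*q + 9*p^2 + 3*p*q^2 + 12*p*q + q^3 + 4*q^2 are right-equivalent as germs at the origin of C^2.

The Hessian of f at 0 has rank 1. Corank 1: A-series; mu = 7 gives A_7. The Hessian of g at 0 has rank 1. Corank 1: A-series; mu = 2 gives A_2. f is A_7 but g is A_2, hence not right-equivalent.

No.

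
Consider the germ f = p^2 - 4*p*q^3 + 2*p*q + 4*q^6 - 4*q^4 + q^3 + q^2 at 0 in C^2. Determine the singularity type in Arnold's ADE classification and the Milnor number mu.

The Hessian of f at 0 is [[2, 2], [2, 2]] with rank 1, so corank 1. A Groebner basis of the Jacobian ideal J(f) in C{p,q} is {q^2, p + q}; counting standard monomials gives mu = 2. Corank 1: A-series; mu = 2 gives A_2.

Type A_2, Milnor number mu = 2.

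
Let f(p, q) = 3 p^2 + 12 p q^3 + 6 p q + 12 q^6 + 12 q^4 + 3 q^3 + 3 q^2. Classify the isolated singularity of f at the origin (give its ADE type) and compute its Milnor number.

The Hessian of f at 0 has rank 1. Corank 1: A-series; mu = 2 gives A_2.

Type A_{2}, Milnor number mu = 2.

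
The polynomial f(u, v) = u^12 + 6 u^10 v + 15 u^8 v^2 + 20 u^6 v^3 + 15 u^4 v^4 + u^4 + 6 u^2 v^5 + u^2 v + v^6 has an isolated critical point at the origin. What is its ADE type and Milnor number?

The Hessian of f at 0 has rank 0. Corank 2; j^3 = u^2*v has shape L^2 M (L != M), so D-series; mu = 7 gives D_7.

Type D_{7}, Milnor number mu = 7.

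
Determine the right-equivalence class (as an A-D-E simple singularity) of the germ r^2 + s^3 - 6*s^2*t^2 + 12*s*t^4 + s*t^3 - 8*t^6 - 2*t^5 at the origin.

E_{7}

The Hessian of f at 0 has rank 1. Corank 2; j^3 = s^3 is a perfect cube, so E-series; the 4-jet and mu = 7 give E_7.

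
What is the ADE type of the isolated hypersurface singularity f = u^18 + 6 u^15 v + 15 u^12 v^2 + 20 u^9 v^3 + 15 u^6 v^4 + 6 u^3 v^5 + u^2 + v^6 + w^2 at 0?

The Hessian of f at 0 is [[2, 0, 0], [0, 0, 0], [0, 0, 2]] with rank 2, so corank 1. A Groebner basis of the Jacobian ideal J(f) in C{u,v,w} is {v^5, u, w}; counting standard monomials gives mu = 5. Corank 1: A-series; mu = 5 gives A_5.

A_5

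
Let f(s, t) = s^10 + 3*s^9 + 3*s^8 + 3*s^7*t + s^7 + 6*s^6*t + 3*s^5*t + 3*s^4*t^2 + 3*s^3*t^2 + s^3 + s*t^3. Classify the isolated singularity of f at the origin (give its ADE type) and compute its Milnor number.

The Hessian of f at 0 has rank 0. Corank 2; j^3 = s^3 is a perfect cube, so E-series; the 4-jet and mu = 7 give E_7.

Type E_7, Milnor number mu = 7.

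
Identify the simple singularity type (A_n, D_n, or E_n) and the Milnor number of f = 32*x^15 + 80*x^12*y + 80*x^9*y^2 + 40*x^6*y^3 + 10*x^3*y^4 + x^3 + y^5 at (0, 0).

Type E_8, Milnor number mu = 8.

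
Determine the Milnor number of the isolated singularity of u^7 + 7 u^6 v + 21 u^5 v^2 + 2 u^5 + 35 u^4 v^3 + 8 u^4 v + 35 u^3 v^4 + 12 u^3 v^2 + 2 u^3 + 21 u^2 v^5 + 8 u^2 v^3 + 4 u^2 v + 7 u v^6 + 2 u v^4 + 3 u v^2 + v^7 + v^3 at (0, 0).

4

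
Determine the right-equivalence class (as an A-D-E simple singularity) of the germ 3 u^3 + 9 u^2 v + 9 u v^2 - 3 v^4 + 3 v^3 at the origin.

The Hessian of f at 0 is [[0, 0], [0, 0]] with rank 0, so corank 2. A Groebner basis of the Jacobian ideal J(f) in C{u,v} is {v^3, u^2 + 2*u*v + v^2}; counting standard monomials gives mu = 6. Corank 2; j^3 = 3*(u + v)^3 is a perfect cube, so E-series; the 4-jet and mu = 6 give E_6.

E_{6}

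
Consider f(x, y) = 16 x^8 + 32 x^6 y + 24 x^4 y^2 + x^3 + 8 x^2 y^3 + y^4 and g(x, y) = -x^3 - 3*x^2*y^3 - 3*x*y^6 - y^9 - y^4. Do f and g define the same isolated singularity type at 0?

Yes.

The Hessian of f at 0 has rank 0. Corank 2; j^3 = x^3 is a perfect cube, so E-series; the 4-jet and mu = 6 give E_6. The Hessian of g at 0 has rank 0. Corank 2; j^3 = -x^3 is a perfect cube, so E-series; the 4-jet and mu = 6 give E_6. Both have type E_6, hence right-equivalent.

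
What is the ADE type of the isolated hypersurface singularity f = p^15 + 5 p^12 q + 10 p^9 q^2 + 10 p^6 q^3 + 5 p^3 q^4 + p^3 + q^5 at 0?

E_8

The Hessian of f at 0 is [[0, 0], [0, 0]] with rank 0, so corank 2. A Groebner basis of the Jacobian ideal J(f) in C{p,q} is {q^4, p^2}; counting standard monomials gives mu = 8. Corank 2; j^3 = p^3 is a perfect cube, so E-series; the 5-jet and mu = 8 give E_8.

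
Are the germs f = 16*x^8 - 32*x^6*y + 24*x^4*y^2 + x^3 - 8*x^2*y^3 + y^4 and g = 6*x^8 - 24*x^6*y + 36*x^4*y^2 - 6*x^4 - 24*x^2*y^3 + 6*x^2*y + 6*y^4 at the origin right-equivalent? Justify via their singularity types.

No.

The Hessian of f at 0 has rank 0. Corank 2; j^3 = x^3 is a perfect cube, so E-series; the 4-jet and mu = 6 give E_6. The Hessian of g at 0 has rank 0. Corank 2; j^3 = 6*x^2*y has shape L^2 M (L != M), so D-series; mu = 5 gives D_5. f is E_6 but g is D_5, hence not right-equivalent.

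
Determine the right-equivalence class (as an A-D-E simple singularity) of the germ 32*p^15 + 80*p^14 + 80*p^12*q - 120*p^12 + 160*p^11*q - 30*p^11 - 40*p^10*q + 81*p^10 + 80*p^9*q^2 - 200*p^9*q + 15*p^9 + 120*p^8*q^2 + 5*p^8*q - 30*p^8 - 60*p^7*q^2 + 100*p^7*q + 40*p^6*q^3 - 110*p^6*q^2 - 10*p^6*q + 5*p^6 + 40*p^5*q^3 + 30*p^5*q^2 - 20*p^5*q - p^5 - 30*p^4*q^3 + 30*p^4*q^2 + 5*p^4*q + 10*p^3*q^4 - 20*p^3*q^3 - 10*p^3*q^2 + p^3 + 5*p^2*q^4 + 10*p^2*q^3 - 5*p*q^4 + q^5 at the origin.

E8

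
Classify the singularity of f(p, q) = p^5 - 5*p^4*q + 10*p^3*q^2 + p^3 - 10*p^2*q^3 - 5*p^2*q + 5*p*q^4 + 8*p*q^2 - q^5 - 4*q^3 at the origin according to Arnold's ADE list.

D_{6}

The Hessian of f at 0 has rank 0. Corank 2; j^3 = (p - 2*q)^2*(p - q) has shape L^2 M (L != M), so D-series; mu = 6 gives D_6.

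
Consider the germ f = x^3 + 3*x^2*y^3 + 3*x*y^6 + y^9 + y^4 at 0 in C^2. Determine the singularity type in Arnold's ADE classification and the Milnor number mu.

The Hessian of f at 0 has rank 0. Corank 2; j^3 = x^3 is a perfect cube, so E-series; the 4-jet and mu = 6 give E_6.

Type E_{6}, Milnor number mu = 6.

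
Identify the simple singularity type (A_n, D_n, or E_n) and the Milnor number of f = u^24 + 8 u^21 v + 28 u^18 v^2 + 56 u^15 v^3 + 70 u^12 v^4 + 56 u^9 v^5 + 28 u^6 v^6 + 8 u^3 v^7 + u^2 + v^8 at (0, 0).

Type A_7, Milnor number mu = 7.

The Hessian of f at 0 is [[2, 0], [0, 0]] with rank 1, so corank 1. A Groebner basis of the Jacobian ideal J(f) in C{u,v} is {v^7, u}; counting standard monomials gives mu = 7. Corank 1: A-series; mu = 7 gives A_7.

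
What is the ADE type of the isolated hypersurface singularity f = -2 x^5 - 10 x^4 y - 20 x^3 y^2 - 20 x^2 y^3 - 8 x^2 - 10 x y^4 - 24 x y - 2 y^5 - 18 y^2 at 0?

The Hessian of f at 0 has rank 1. Corank 1: A-series; mu = 4 gives A_4.

A_4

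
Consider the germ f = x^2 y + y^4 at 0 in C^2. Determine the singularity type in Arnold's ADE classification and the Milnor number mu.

Type D_{5}, Milnor number mu = 5.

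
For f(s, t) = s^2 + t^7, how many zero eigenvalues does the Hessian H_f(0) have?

1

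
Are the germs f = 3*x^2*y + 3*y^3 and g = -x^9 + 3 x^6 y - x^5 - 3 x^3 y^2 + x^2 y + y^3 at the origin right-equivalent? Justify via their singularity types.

The Hessian of f at 0 has rank 0. Corank 2; j^3 = 3*y*(x^2 + y^2) splits into three distinct lines over C (the quadratic factor has nonzero discriminant), so D_4. The Hessian of g at 0 has rank 0. Corank 2; j^3 = y*(x^2 + y^2) splits into three distinct lines over C (the quadratic factor has nonzero discriminant), so D_4. Both have type D_4, hence right-equivalent.

Yes.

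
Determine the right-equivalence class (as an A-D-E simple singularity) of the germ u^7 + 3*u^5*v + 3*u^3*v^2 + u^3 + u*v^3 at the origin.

E_7

The Hessian of f at 0 has rank 0. Corank 2; j^3 = u^3 is a perfect cube, so E-series; the 4-jet and mu = 7 give E_7.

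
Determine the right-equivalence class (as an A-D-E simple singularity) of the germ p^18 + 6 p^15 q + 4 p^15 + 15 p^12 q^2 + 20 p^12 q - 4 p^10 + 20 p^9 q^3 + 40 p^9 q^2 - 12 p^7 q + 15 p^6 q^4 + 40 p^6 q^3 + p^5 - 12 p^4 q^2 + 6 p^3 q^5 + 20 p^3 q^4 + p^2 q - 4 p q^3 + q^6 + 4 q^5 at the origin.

D_{7}

The Hessian of f at 0 has rank 0. Corank 2; j^3 = p^2*q has shape L^2 M (L != M), so D-series; mu = 7 gives D_7.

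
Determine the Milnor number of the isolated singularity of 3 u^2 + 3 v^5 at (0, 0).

4

The Hessian of f at 0 has rank 1. Corank 1: A-series; mu = 4 gives A_4.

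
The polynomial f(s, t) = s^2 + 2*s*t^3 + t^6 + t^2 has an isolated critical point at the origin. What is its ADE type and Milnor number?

Type A_1, Milnor number mu = 1.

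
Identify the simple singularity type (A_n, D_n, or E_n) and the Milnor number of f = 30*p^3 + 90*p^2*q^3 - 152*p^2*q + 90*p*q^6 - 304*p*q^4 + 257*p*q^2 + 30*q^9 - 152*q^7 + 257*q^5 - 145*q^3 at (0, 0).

Type D_4, Milnor number mu = 4.

The Hessian of f at 0 is [[0, 0], [0, 0]] with rank 0, so corank 2. A Groebner basis of the Jacobian ideal J(f) in C{p,q} is {q^3, p^2 - 71*q^2/26, p*q - 43*q^2/26}; counting standard monomials gives mu = 4. Corank 2; j^3 = (3*p - 5*q)*(10*p^2 - 34*p*q + 29*q^2) splits into three distinct lines over C (the quadratic factor has nonzero discriminant), so D_4.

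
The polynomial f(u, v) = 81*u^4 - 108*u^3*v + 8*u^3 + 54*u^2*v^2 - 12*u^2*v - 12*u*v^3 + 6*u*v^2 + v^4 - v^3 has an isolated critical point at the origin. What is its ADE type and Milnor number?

The Hessian of f at 0 is [[0, 0], [0, 0]] with rank 0, so corank 2. A Groebner basis of the Jacobian ideal J(f) in C{u,v} is {v^4, u*v^2 - 4*v^3/9, u^2 - u*v + v^2/4}; counting standard monomials gives mu = 6. Corank 2; j^3 = (2*u - v)^3 is a perfect cube, so E-series; the 4-jet and mu = 6 give E_6.

Type E6, Milnor number mu = 6.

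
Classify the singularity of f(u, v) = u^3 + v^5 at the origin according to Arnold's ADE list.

E_8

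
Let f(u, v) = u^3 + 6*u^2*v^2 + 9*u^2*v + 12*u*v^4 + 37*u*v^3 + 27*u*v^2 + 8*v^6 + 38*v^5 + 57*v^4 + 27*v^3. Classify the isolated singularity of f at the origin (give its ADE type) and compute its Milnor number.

Type E_{7}, Milnor number mu = 7.

The Hessian of f at 0 has rank 0. Corank 2; j^3 = (u + 3*v)^3 is a perfect cube, so E-series; the 4-jet and mu = 7 give E_7.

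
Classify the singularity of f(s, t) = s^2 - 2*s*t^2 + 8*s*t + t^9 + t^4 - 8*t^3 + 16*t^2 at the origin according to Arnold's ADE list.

A_{8}

The Hessian of f at 0 is [[2, 8], [8, 32]] with rank 1, so corank 1. A Groebner basis of the Jacobian ideal J(f) in C{s,t} is {s^4 + 16*s^3*t + 96*s^3 + 640*s^2*t + 1280*s^2 + 6144*s*t + 4096*s + 16384*t, -s + t^2 - 4*t}; counting standard monomials gives mu = 8. Corank 1: A-series; mu = 8 gives A_8.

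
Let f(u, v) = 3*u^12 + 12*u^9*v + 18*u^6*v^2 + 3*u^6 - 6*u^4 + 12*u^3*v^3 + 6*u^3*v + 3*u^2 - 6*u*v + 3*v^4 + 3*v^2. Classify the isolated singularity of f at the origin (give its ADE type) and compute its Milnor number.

The Hessian of f at 0 has rank 1. Corank 1: A-series; mu = 3 gives A_3.

Type A3, Milnor number mu = 3.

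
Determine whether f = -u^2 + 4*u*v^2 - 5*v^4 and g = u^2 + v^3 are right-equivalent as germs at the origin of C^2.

No.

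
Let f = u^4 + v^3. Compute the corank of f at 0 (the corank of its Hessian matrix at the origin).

2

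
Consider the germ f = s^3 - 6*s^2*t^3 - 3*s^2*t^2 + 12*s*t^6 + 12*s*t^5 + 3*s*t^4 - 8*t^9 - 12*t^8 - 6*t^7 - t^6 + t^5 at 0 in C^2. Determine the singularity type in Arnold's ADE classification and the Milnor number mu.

The Hessian of f at 0 is [[0, 0], [0, 0]] with rank 0, so corank 2. A Groebner basis of the Jacobian ideal J(f) in C{s,t} is {-s^2/4 + s*t^3 + s*t^2/2, t^4, s^3, s^2*t - s^2/2 + s*t^2}; counting standard monomials gives mu = 8. Corank 2; j^3 = s^3 is a perfect cube, so E-series; the 5-jet and mu = 8 give E_8.

Type E_{8}, Milnor number mu = 8.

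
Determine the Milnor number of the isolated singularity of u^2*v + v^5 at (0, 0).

6

The Hessian of f at 0 has rank 0. Corank 2; j^3 = u^2*v has shape L^2 M (L != M), so D-series; mu = 6 gives D_6.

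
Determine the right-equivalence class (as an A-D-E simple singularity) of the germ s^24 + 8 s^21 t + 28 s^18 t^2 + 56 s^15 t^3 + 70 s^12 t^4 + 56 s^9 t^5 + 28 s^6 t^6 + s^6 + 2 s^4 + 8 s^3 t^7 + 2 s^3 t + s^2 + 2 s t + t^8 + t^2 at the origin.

A7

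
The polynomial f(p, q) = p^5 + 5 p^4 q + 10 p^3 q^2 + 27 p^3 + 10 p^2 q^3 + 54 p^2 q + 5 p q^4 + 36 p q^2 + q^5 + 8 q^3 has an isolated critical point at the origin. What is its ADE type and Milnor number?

Type E_{8}, Milnor number mu = 8.

The Hessian of f at 0 has rank 0. Corank 2; j^3 = (3*p + 2*q)^3 is a perfect cube, so E-series; the 5-jet and mu = 8 give E_8.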